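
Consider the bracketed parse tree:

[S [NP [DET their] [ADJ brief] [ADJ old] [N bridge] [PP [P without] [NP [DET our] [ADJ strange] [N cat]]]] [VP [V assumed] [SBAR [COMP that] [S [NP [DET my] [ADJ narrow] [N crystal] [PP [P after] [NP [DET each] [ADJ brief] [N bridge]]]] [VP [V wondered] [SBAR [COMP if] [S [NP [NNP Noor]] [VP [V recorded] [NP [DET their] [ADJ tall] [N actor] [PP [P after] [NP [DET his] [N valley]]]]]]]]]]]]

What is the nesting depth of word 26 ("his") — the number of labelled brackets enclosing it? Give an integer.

12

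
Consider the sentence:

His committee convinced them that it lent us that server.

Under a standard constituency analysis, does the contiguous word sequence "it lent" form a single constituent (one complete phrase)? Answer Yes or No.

No

The sequence begins inside the noun phrase "it" and ends inside the verb phrase "lent us that server"; it crosses a phrase boundary, so no single node in the tree spans exactly those words.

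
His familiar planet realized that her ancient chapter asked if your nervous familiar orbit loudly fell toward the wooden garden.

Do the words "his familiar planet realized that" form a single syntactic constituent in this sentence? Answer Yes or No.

No

The smallest constituent containing the whole sequence is the clause [S his familiar planet realized that her ancient chapter asked if your nervous familiar orbit loudly fell toward the wooden garden], but the sequence is only part of it — it straddles the boundary between noun phrase "his familiar planet" and verb phrase "realized that her ancient chapter asked if your nervous familiar orbit loudly fell toward the wooden garden".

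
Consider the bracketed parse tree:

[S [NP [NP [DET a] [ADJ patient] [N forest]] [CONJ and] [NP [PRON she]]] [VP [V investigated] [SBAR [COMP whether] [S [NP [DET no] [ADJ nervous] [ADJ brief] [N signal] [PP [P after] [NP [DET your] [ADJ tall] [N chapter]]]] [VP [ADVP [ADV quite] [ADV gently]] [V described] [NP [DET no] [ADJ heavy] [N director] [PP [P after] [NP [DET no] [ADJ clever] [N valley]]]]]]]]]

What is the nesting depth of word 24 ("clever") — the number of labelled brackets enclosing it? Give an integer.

9

Path from the root down to the word: S → VP → SBAR → S → VP → NP → PP → NP → ADJ. That is 9 enclosing brackets.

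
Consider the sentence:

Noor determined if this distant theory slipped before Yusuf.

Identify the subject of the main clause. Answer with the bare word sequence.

Noor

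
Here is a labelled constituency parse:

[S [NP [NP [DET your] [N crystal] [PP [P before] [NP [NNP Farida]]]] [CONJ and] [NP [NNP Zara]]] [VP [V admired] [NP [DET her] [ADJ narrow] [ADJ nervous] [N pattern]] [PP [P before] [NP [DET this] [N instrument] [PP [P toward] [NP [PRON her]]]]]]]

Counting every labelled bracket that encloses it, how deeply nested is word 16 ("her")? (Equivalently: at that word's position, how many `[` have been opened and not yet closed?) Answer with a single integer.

7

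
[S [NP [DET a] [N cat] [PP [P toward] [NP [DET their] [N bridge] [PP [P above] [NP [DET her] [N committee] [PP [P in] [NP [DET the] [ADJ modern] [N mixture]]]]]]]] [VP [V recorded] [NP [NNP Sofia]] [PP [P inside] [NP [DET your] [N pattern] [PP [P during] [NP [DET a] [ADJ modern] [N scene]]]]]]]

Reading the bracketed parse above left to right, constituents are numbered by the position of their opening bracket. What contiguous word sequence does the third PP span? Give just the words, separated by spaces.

The PP opening brackets appear, in order, over: "toward their bridge above her committee in the modern mixture"; "above her committee in the modern mixture"; "in the modern mixture"; "inside your pattern during a modern scene"; "during a modern scene". The third one spans "in the modern mixture".

in the modern mixture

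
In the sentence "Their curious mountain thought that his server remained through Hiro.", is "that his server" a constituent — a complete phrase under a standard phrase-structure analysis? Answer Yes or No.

No

The sequence begins inside the complementizer "that" and ends inside the clause "his server remained through Hiro"; it crosses a phrase boundary, so no single node in the tree spans exactly those words.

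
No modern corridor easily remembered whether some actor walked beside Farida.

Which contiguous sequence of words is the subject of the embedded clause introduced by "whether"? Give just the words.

some actor

The subject of the embedded clause introduced by "whether" is the NP immediately before the verb "walked": "some actor".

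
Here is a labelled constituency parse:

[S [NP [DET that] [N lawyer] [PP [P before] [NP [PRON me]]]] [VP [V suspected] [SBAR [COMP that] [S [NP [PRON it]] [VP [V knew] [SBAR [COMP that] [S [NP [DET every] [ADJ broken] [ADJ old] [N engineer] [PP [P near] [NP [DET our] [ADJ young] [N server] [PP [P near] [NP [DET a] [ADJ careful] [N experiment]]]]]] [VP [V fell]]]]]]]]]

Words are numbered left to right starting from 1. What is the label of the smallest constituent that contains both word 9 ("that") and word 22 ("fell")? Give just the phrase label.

SBAR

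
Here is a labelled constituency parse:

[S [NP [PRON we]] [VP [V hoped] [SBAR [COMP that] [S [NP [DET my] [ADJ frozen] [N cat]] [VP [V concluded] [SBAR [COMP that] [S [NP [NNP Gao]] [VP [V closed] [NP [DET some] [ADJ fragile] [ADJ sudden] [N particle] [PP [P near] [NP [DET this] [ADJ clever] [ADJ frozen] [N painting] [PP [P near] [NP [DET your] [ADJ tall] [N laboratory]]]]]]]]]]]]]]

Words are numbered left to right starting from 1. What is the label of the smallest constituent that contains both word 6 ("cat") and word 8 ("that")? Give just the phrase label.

S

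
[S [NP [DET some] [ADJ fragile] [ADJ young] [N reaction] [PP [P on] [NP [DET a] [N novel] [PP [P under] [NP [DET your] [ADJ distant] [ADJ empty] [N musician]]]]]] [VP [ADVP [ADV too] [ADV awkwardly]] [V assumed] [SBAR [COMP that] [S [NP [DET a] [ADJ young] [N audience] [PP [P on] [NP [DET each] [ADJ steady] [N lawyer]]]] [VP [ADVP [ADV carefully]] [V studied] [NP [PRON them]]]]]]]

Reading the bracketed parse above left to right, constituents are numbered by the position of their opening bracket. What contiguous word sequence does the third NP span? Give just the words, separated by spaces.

your distant empty musician

Opening `[NP` markers occur at word positions 1, 6, 9, 17, 21, 26; the third of these opens the constituent [NP your distant empty musician].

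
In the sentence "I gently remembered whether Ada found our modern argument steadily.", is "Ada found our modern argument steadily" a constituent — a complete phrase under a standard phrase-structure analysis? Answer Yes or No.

Yes

These words form the whole clause headed by "found", so yes — one constituent.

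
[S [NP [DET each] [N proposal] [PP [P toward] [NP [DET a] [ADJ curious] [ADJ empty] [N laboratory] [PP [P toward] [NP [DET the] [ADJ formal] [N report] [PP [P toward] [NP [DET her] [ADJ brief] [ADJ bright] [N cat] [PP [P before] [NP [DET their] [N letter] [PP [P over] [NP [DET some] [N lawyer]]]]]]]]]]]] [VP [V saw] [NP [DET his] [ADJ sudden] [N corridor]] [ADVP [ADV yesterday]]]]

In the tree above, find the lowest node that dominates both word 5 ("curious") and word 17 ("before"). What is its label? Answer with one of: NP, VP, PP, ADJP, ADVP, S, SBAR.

Word 5 lies under S → NP → PP → NP → ADJ; word 17 lies under S → NP → PP → NP → PP → NP → PP → NP → PP → P. The lowest shared node is the NP.

NP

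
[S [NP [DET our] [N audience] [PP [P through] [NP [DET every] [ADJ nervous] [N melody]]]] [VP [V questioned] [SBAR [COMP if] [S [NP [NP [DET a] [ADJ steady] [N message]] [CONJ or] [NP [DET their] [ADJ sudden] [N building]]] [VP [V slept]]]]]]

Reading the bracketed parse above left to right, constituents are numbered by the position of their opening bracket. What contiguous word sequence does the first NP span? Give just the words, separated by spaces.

our audience through every nervous melody

The NP opening brackets appear, in order, over: "our audience through every nervous melody"; "every nervous melody"; "a steady message or their sudden building"; "a steady message"; "their sudden building". The first one spans "our audience through every nervous melody".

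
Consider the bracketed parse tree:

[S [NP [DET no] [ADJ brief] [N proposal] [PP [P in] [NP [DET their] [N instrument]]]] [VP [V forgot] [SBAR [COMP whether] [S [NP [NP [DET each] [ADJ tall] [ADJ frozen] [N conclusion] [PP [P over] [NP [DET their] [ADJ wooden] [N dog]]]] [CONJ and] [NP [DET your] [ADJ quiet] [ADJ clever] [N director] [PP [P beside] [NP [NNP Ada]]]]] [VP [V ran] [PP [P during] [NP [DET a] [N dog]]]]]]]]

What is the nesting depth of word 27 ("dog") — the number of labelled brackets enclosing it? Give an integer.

8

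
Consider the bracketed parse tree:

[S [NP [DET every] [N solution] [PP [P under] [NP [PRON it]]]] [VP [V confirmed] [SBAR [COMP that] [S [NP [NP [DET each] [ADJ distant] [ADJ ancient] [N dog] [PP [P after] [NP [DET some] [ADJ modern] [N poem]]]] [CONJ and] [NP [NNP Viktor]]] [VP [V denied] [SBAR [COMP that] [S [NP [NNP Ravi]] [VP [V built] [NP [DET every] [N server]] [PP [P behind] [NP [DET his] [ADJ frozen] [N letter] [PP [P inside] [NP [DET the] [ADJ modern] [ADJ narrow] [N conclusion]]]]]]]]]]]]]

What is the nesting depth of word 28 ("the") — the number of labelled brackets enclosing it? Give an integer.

The word sits inside DET, which is inside NP, inside PP, inside NP, inside PP, inside VP, inside S, inside SBAR, inside VP, inside S, inside SBAR, inside VP, inside S — 13 brackets in all.

13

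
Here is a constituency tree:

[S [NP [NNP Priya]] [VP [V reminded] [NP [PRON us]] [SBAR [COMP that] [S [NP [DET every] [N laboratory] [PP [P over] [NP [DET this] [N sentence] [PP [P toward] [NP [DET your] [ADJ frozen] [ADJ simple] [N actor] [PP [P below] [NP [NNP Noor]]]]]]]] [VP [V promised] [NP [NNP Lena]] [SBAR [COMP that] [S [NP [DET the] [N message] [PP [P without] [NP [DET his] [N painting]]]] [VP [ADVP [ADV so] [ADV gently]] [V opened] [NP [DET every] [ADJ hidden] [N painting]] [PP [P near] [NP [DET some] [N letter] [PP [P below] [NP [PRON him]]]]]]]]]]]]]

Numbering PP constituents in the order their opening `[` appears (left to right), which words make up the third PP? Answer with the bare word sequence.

below Noor

The PP opening brackets appear, in order, over: "over this sentence toward your frozen simple actor below Noor"; "toward your frozen simple actor below Noor"; "below Noor"; "without his painting"; "near some letter below him"; "below him". The third one spans "below Noor".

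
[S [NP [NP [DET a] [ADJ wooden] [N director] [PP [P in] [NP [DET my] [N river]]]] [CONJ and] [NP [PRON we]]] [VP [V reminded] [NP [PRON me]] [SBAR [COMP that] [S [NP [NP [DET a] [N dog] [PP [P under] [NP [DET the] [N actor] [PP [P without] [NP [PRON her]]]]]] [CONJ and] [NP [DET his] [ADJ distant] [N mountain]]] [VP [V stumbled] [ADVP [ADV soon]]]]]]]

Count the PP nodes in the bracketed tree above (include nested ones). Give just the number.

3

Scanning left to right, an opening `[PP` appears at word positions 4, 14, 17 — 3 in total.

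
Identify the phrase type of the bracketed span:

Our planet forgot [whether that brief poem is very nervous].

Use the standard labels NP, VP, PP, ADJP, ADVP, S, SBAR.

SBAR

"whether" is the head of the bracketed span, so the span is a subordinate clause: SBAR.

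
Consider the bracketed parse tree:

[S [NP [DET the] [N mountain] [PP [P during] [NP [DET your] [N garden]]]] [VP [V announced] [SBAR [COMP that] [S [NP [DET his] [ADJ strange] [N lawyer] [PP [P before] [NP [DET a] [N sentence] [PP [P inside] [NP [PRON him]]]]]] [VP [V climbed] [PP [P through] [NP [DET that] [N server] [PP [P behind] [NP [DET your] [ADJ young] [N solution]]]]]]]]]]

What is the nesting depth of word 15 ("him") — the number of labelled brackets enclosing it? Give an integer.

10

Counting open brackets not yet closed at "him": [S [VP [SBAR [S [NP [PP [NP [PP [NP [PRON = 10.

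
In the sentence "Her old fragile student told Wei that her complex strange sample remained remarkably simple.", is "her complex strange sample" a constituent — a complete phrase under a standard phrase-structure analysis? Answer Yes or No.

Yes

These words form the whole noun phrase headed by "sample", so yes — one constituent.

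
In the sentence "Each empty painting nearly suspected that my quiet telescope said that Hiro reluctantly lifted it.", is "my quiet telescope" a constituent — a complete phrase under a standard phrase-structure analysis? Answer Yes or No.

Yes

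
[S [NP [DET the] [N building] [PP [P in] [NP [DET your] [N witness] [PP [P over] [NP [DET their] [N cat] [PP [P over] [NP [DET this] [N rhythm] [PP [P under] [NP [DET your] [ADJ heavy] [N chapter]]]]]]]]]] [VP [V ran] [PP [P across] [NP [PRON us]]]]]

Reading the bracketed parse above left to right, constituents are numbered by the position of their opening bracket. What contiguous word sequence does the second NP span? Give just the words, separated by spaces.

your witness over their cat over this rhythm under your heavy chapter

Opening `[NP` markers occur at word positions 1, 4, 7, 10, 13, 18; the second of these opens the constituent [NP your witness over their cat over this rhythm under your heavy chapter].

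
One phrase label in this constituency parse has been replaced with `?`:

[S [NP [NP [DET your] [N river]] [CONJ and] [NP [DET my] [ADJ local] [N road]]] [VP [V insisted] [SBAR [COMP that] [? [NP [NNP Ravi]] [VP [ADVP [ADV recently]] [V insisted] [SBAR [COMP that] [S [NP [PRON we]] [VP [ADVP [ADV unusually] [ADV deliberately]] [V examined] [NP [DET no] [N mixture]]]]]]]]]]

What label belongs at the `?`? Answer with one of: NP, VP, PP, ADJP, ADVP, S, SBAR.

Looking at what the `?` directly dominates — NP, VP — this is a clause (S).

S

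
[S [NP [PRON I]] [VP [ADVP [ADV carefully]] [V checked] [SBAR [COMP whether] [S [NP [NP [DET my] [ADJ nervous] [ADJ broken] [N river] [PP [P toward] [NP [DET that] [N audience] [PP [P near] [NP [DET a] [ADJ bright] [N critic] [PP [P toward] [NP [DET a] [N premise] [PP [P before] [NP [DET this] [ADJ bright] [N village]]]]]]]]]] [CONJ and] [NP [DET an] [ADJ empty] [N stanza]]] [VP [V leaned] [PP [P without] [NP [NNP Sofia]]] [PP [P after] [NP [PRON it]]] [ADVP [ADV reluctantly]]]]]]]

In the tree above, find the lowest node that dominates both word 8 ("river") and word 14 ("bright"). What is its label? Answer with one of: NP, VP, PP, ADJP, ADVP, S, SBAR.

NP

Word 8 lies under S → VP → SBAR → S → NP → NP → N; word 14 lies under S → VP → SBAR → S → NP → NP → PP → NP → PP → NP → ADJ. The lowest shared node is the NP.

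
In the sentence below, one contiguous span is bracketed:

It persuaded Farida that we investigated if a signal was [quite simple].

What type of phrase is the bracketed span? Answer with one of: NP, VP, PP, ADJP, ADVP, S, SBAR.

The bracketed span "quite simple" is headed by "simple", making it an adjective phrase (ADJP).

ADJP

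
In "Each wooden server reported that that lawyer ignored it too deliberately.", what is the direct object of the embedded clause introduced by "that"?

it

Within the embedded clause introduced by "that", the direct object of "ignored" is "it".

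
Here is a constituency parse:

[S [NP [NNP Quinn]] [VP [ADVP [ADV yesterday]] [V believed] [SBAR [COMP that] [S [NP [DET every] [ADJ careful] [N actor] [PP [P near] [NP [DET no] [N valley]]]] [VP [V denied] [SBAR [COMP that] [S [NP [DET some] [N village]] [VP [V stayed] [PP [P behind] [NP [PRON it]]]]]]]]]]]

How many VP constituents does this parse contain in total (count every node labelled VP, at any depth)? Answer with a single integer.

3

Listing each VP by its span: [VP yesterday believed that every careful actor near no valley denied that some village stayed behind it]; [VP denied that some village stayed behind it]; [VP stayed behind it] — that makes 3.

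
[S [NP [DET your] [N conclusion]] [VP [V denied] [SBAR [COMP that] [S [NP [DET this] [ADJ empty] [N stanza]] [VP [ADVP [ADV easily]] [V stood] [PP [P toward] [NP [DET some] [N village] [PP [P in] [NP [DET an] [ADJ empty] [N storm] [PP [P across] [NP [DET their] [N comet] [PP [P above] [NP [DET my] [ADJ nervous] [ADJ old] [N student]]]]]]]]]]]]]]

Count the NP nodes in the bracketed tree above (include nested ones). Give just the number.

6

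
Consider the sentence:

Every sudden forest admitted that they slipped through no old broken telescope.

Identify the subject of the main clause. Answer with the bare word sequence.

every sudden forest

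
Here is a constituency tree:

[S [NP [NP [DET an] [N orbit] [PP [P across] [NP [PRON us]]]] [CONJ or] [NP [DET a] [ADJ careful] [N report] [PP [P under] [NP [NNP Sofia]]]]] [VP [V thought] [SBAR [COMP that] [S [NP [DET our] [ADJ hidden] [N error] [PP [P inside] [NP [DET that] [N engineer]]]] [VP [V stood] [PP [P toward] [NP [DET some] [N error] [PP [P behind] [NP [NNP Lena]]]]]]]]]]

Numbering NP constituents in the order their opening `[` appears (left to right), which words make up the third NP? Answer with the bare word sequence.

us

In left-to-right order the NP constituents are "an orbit across us or a careful report under Sofia"; "an orbit across us"; "us"; "a careful report under Sofia"; "Sofia"; "our hidden error inside that engineer"; "that engineer"; "some error behind Lena"; "Lena". Number 3 is "us".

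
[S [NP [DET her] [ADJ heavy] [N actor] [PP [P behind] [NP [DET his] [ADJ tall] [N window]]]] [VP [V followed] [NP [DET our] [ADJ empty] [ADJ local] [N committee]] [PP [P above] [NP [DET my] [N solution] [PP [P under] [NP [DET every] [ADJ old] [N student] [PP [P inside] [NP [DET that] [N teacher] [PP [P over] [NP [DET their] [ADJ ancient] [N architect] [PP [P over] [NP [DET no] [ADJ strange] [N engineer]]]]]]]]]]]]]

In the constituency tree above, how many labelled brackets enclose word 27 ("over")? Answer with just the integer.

12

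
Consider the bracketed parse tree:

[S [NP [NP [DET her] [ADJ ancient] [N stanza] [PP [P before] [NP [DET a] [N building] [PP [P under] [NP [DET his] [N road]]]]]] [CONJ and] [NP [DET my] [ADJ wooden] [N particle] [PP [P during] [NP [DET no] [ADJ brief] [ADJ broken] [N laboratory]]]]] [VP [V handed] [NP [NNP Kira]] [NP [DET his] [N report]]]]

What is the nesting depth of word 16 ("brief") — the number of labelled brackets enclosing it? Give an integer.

6

Path from the root down to the word: S → NP → NP → PP → NP → ADJ. That is 6 enclosing brackets.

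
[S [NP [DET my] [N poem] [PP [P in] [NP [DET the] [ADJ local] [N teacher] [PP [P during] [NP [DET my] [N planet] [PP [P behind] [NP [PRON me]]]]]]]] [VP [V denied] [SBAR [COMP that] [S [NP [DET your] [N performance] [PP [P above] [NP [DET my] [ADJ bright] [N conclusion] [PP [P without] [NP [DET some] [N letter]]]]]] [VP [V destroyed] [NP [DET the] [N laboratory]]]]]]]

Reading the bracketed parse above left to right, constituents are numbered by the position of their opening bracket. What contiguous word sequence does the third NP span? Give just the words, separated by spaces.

my planet behind me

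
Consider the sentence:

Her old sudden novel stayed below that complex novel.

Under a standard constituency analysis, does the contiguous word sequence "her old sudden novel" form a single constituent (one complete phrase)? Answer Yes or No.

Yes

These words form the whole noun phrase headed by "novel", so yes — one constituent.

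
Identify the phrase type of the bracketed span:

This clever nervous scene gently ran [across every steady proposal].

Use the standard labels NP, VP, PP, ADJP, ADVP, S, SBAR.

"across" is the head of the bracketed span, so the span is a prepositional phrase: PP.

PP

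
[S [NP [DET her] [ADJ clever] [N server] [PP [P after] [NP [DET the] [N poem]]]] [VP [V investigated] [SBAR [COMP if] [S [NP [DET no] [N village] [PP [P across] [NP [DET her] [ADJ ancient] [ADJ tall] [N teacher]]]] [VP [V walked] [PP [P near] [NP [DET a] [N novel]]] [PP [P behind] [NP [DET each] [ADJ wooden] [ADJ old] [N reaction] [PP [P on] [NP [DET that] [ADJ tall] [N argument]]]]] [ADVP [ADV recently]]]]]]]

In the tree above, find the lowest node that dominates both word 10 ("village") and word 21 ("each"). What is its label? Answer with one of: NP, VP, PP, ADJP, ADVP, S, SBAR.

S

Both words fall inside [S no village across her ancient tall teacher walked near a novel behind each wooden old reaction on that tall argument recently] (words 9–29), and no smaller constituent contains them both. Label: S.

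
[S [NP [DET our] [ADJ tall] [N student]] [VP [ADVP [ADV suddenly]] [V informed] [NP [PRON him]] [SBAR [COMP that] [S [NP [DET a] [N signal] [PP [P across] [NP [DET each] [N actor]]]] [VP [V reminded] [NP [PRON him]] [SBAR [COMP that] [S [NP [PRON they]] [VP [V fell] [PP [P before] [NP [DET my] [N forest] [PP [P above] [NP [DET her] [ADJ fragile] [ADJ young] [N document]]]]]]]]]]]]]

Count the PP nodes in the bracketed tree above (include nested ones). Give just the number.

3

Listing each PP by its span: [PP across each actor]; [PP before my forest above her fragile young document]; [PP above her fragile young document] — that makes 3.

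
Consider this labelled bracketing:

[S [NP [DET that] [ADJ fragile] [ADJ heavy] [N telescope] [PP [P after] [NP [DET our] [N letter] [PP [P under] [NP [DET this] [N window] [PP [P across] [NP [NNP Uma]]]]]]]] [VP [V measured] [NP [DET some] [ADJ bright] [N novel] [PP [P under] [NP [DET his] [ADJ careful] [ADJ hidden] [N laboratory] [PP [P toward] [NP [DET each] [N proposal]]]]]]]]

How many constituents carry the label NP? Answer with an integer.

7

Scanning left to right, an opening `[NP` appears at word positions 1, 6, 9, 12, 14, 18, 23 — 7 in total.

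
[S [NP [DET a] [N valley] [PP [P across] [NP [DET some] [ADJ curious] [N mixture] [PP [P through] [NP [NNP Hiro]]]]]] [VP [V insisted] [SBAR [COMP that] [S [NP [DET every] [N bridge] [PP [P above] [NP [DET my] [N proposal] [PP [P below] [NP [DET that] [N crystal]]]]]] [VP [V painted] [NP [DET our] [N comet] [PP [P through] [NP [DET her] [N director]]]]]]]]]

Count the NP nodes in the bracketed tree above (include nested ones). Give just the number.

8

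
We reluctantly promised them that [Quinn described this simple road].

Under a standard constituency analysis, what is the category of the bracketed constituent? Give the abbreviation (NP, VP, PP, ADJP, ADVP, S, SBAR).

The bracketed span "Quinn described this simple road" is headed by "described", making it a clause (S).

S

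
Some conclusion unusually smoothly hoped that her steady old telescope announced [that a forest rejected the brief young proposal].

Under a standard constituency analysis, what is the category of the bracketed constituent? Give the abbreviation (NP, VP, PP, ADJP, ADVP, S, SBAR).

SBAR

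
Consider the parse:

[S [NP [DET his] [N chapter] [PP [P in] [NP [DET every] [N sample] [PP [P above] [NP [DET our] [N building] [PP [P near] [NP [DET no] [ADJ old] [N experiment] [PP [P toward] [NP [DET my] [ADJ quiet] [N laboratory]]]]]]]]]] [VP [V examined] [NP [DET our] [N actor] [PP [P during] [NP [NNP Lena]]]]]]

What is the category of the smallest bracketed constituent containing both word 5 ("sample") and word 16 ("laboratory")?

Both words fall inside [NP every sample above our building near no old experiment toward my quiet laboratory] (words 4–16), and no smaller constituent contains them both. Label: NP.

NP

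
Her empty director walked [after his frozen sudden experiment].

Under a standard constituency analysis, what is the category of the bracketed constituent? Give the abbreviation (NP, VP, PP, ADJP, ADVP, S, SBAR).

PP

The bracketed span "after his frozen sudden experiment" is headed by "after", making it a prepositional phrase (PP).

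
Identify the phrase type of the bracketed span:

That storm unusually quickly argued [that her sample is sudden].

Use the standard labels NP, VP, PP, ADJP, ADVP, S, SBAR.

"that" is the head of the bracketed span, so the span is a subordinate clause: SBAR.

SBAR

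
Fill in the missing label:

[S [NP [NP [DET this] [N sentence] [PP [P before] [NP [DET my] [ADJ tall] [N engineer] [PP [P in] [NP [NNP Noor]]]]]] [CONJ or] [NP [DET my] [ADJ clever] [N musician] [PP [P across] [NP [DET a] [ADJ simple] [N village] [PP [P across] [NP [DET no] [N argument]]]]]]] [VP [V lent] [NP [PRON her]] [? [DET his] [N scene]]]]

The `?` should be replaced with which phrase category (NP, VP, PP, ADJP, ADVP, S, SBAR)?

A constituent whose immediate children are DET 'his', N 'scene' is a noun phrase: NP.

NP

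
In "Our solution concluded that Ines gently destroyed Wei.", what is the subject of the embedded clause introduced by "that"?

Ines

In the embedded clause introduced by "that" the verb is "destroyed"; the NP preceding it, "Ines", is the subject.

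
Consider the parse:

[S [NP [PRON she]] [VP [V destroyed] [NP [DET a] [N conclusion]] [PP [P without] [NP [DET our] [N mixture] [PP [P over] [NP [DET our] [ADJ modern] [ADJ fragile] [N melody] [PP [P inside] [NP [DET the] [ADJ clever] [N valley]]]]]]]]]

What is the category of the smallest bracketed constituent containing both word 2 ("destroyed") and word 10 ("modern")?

VP

The smallest bracket enclosing both words is [VP destroyed a conclusion without our mixture over our modern fragile melody inside the clever valley], so the label is VP.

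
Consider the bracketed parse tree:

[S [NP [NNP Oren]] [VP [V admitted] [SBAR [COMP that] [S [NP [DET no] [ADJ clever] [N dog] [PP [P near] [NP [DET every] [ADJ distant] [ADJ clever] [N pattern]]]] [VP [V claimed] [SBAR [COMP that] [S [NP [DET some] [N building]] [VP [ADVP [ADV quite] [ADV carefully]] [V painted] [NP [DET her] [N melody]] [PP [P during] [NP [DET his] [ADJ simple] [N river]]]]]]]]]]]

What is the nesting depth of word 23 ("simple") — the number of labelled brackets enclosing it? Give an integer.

The word sits inside ADJ, which is inside NP, inside PP, inside VP, inside S, inside SBAR, inside VP, inside S, inside SBAR, inside VP, inside S — 11 brackets in all.

11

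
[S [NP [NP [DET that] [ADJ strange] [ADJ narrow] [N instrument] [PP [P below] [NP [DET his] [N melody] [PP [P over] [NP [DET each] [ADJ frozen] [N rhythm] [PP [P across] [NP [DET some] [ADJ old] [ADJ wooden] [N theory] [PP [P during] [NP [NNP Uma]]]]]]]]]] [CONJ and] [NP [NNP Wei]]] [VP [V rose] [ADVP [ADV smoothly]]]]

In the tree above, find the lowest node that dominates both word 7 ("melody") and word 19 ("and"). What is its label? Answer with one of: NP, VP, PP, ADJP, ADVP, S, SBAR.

The smallest bracket enclosing both words is [NP that strange narrow instrument below his melody over each frozen rhythm across some old wooden theory during Uma and Wei], so the label is NP.

NP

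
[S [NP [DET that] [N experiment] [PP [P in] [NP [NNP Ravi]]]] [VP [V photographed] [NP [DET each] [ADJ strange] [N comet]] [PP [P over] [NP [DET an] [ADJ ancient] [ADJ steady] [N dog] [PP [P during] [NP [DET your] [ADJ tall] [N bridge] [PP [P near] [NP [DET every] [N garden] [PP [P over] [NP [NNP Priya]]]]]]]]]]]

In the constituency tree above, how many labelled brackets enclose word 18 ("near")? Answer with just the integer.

8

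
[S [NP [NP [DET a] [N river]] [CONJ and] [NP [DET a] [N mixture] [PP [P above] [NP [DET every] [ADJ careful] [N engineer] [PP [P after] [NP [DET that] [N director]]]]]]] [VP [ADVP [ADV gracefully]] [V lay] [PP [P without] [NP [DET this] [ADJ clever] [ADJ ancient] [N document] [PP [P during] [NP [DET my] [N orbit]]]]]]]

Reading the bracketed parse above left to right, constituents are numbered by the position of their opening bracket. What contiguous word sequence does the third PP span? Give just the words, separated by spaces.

without this clever ancient document during my orbit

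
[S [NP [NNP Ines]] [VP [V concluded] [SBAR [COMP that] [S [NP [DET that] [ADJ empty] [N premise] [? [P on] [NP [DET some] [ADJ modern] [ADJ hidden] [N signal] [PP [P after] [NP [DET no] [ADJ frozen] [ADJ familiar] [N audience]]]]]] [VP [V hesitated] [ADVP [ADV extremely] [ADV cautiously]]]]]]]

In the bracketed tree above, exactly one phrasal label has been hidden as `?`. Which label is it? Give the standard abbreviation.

PP

The `?` node immediately contains: P 'on', NP. That is the internal structure of a prepositional phrase, so the label is PP.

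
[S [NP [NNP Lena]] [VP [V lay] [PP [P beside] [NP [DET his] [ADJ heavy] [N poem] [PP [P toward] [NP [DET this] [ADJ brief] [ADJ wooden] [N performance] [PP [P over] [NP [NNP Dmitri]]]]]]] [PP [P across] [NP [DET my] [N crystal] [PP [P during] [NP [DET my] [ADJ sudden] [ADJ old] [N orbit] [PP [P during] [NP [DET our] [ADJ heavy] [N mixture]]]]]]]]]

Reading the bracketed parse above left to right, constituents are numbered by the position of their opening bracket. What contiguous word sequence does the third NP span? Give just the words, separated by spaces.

In left-to-right order the NP constituents are "Lena"; "his heavy poem toward this brief wooden performance over Dmitri"; "this brief wooden performance over Dmitri"; "Dmitri"; "my crystal during my sudden old orbit during our heavy mixture"; "my sudden old orbit during our heavy mixture"; "our heavy mixture". Number 3 is "this brief wooden performance over Dmitri".

this brief wooden performance over Dmitri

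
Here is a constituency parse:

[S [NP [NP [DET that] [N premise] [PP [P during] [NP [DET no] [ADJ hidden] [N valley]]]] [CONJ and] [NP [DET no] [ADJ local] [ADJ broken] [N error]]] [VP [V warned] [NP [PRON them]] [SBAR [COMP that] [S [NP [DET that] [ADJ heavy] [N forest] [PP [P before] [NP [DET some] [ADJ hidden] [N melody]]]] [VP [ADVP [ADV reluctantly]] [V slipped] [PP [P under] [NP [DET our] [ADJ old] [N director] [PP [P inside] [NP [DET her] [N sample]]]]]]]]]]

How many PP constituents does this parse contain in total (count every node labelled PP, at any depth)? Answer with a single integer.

4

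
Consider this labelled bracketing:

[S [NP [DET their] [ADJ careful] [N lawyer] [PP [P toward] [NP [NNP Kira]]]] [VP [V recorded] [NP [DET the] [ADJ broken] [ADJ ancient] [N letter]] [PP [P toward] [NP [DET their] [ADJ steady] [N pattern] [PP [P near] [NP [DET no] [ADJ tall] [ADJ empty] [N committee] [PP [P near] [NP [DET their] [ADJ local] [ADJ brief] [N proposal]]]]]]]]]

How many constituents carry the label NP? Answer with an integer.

6

The NP constituents are: [NP their careful lawyer toward Kira]; [NP Kira]; [NP the broken ancient letter]; [NP their steady pattern near no tall empty committee near their local brief proposal]; [NP no tall empty committee near their local brief proposal]; [NP their local brief proposal]. Total: 6.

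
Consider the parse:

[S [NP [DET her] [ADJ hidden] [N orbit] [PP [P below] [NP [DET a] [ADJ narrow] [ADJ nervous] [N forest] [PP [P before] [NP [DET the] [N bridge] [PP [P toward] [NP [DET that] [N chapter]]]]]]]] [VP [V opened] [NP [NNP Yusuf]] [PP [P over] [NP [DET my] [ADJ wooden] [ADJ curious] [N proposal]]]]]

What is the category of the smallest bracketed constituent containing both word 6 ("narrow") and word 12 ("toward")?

NP

The smallest bracket enclosing both words is [NP a narrow nervous forest before the bridge toward that chapter], so the label is NP.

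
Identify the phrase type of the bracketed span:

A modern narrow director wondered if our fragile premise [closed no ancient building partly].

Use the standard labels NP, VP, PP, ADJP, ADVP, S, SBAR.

VP

The bracketed span "closed no ancient building partly" is headed by "closed", making it a verb phrase (VP).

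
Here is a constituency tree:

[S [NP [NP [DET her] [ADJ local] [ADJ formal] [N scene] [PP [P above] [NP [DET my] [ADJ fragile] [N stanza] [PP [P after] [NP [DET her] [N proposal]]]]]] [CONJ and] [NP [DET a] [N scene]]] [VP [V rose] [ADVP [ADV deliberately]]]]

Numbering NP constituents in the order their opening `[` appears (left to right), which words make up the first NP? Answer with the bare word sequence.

The NP opening brackets appear, in order, over: "her local formal scene above my fragile stanza after her proposal and a scene"; "her local formal scene above my fragile stanza after her proposal"; "my fragile stanza after her proposal"; "her proposal"; "a scene". The first one spans "her local formal scene above my fragile stanza after her proposal and a scene".

her local formal scene above my fragile stanza after her proposal and a scene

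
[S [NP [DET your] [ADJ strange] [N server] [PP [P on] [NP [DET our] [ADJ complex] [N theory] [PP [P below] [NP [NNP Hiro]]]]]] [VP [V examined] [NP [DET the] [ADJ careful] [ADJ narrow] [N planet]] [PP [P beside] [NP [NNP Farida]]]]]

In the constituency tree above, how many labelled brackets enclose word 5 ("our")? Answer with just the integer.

5

Counting open brackets not yet closed at "our": [S [NP [PP [NP [DET = 5.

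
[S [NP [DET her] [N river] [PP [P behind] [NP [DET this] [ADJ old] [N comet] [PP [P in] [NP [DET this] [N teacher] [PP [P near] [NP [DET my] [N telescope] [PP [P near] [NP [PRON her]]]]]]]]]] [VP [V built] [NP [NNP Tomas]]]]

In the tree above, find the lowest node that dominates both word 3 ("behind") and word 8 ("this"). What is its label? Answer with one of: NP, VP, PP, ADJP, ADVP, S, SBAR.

The smallest bracket enclosing both words is [PP behind this old comet in this teacher near my telescope near her], so the label is PP.

PP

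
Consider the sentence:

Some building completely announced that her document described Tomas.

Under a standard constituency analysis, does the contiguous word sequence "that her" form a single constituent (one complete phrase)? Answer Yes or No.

No

"that" belongs to the complementizer "that" while "her" belongs to the clause "her document described Tomas"; a span that runs across that boundary is not a single phrase.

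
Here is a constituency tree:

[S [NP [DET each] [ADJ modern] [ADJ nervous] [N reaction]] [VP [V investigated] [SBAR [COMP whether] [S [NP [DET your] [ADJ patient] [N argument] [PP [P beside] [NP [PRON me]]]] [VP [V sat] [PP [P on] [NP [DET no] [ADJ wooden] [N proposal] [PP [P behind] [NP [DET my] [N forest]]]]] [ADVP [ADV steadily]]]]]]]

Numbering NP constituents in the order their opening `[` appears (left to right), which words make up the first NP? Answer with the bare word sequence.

The NP opening brackets appear, in order, over: "each modern nervous reaction"; "your patient argument beside me"; "me"; "no wooden proposal behind my forest"; "my forest". The first one spans "each modern nervous reaction".

each modern nervous reaction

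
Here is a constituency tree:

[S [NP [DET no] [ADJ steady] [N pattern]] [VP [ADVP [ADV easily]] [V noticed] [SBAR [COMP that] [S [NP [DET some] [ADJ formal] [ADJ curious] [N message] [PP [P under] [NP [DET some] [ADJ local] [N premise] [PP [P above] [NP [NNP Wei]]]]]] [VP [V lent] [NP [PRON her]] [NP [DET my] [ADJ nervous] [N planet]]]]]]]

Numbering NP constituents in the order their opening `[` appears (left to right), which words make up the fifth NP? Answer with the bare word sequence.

In left-to-right order the NP constituents are "no steady pattern"; "some formal curious message under some local premise above Wei"; "some local premise above Wei"; "Wei"; "her"; "my nervous planet". Number 5 is "her".

her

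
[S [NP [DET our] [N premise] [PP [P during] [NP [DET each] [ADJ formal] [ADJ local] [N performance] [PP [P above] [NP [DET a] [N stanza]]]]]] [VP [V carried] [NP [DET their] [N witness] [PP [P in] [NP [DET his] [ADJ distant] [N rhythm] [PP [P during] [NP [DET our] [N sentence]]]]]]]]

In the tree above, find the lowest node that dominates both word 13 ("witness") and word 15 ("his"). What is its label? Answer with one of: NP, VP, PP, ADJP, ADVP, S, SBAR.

NP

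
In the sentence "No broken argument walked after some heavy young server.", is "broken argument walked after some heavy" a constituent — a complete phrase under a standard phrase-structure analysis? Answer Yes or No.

No

The sequence begins inside the noun phrase "no broken argument" and ends inside the verb phrase "walked after some heavy young server"; it crosses a phrase boundary, so no single node in the tree spans exactly those words.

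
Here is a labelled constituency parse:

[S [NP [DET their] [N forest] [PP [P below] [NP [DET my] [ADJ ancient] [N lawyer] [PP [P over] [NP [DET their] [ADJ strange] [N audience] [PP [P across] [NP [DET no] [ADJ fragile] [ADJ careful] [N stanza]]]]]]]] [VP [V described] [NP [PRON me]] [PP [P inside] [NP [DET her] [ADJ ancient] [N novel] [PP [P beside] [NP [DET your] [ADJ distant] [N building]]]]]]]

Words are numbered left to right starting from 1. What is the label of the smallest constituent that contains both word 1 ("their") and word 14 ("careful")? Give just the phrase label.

NP

Word 1 lies under S → NP → DET; word 14 lies under S → NP → PP → NP → PP → NP → PP → NP → ADJ. The lowest shared node is the NP.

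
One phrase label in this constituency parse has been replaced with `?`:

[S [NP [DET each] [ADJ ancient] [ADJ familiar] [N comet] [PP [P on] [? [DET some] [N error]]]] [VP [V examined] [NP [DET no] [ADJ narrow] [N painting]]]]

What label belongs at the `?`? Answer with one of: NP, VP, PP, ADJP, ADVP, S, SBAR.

The `?` node immediately contains: DET 'some', N 'error'. That is the internal structure of a noun phrase, so the label is NP.

NP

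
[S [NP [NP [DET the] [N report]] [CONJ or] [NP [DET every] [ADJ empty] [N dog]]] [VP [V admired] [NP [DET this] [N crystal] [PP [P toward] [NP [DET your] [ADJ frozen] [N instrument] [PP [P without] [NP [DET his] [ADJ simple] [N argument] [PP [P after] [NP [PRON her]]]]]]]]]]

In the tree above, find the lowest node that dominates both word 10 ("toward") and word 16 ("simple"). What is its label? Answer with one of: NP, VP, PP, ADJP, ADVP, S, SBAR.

Word 10 lies under S → VP → NP → PP → P; word 16 lies under S → VP → NP → PP → NP → PP → NP → ADJ. The lowest shared node is the PP.

PP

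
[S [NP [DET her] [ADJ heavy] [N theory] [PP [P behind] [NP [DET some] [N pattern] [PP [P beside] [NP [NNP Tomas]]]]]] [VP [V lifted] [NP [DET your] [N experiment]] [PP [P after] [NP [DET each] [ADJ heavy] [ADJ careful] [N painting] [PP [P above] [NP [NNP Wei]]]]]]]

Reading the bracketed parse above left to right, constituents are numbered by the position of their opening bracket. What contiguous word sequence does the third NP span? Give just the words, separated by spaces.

In left-to-right order the NP constituents are "her heavy theory behind some pattern beside Tomas"; "some pattern beside Tomas"; "Tomas"; "your experiment"; "each heavy careful painting above Wei"; "Wei". Number 3 is "Tomas".

Tomas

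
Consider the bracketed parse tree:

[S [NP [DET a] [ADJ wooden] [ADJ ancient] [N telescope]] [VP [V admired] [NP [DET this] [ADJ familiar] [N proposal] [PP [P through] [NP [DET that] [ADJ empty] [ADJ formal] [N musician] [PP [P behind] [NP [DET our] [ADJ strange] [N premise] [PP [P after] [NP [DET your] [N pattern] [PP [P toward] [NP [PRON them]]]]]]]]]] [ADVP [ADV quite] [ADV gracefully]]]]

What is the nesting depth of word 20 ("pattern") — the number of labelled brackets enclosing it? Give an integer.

10

Path from the root down to the word: S → VP → NP → PP → NP → PP → NP → PP → NP → N. That is 10 enclosing brackets.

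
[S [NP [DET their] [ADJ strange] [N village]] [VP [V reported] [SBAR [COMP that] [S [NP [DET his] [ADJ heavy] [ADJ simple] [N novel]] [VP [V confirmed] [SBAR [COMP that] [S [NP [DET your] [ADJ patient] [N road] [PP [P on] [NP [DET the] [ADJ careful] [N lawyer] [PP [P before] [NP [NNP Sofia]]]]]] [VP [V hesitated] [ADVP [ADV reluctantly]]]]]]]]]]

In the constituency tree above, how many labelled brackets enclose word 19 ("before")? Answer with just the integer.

12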